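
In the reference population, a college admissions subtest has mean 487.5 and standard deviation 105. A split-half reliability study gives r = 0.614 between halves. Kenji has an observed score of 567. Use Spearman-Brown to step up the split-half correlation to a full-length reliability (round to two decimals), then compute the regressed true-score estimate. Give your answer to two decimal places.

547.92

Spearman-Brown: ρ = 2r/(1 + r) = 2(0.614)/(1 + 0.614) = 1.2280/1.614 = 0.7608 → 0.76
T̂ = 0.76(567) + 0.24(487.5) = 430.92 + 117.000 = 547.920 → 547.92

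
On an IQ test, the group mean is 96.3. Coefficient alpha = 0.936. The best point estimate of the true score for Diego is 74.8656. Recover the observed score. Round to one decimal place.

73.4

T̂ = ρX + (1 − ρ)μ  ⇒  X = (T̂ − (1 − ρ)μ) / ρ
X = (74.8656 − 0.064 × 96.3) / 0.936 = (74.8656 − 6.1632) / 0.936 = 68.7024 / 0.936 = 73.400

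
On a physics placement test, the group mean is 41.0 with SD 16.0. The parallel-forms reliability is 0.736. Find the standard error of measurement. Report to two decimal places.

8.22

SEM = SD · √(1 − ρ) = 16.0 × √0.264 = 16.0 × 0.5138 = 8.221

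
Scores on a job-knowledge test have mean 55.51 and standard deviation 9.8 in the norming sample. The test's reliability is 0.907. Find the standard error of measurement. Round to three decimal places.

2.989

SEM = SD · √(1 − ρ) = 9.8 × √0.093 = 9.8 × 0.3050 = 2.9886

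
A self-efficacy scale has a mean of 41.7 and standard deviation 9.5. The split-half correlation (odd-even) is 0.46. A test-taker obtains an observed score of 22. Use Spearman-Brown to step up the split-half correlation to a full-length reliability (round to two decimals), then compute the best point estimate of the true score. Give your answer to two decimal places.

29.29

Spearman-Brown: ρ = 2r/(1 + r) = 2(0.46)/(1 + 0.46) = 0.920/1.46 = 0.6301 → 0.63
T̂ = 0.63(22) + 0.37(41.7) = 13.86 + 15.429 = 29.289 → 29.29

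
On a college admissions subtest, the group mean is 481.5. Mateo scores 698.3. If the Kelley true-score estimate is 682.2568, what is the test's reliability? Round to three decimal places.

0.926

T̂ = ρX + (1 − ρ)μ  ⇒  T̂ − μ = ρ(X − μ)
ρ = (T̂ − μ)/(X − μ) = (682.2568 − 481.5) / (698.3 − 481.5) = 200.7568 / 216.8 = 0.92600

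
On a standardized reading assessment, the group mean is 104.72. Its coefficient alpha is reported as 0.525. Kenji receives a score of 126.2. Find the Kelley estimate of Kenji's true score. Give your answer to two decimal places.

T̂ = 0.525(126.2) + 0.475(104.72) = 66.2550 + 49.74200 = 115.997 → 116.00

116.00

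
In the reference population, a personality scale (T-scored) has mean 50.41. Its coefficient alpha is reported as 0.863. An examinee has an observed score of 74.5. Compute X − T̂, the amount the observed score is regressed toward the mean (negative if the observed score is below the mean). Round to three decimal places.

Weight the observed score by reliability and the mean by (1 − reliability): T̂ = 0.863·74.5 + 0.137·50.41 = 64.2935 + 6.90617 = 71.19967.
X − T̂ = 74.5 − 71.1997 = 3.3003 → 3.300

3.300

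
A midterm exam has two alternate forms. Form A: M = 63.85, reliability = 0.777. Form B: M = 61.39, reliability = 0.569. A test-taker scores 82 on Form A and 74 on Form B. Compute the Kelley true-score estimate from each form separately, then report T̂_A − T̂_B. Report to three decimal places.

9.387

T̂_A = 0.777(82) + 0.223(63.85) = 77.95255
T̂_B = 0.569(74) + 0.431(61.39) = 68.56509
T̂_A − T̂_B = 9.38746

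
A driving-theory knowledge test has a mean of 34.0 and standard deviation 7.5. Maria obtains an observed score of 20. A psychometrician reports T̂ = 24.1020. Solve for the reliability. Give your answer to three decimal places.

0.707

T̂ = ρX + (1 − ρ)μ  ⇒  T̂ − μ = ρ(X − μ)
ρ = (T̂ − μ)/(X − μ) = (24.1020 − 34.0) / (20 − 34.0) = -9.8980 / -14.0 = 0.70700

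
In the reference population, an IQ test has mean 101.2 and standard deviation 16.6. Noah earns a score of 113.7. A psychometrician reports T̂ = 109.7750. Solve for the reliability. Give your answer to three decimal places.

T̂ = ρX + (1 − ρ)μ  ⇒  T̂ − μ = ρ(X − μ)
ρ = (T̂ − μ)/(X − μ) = (109.7750 − 101.2) / (113.7 − 101.2) = 8.5750 / 12.5 = 0.68600

0.686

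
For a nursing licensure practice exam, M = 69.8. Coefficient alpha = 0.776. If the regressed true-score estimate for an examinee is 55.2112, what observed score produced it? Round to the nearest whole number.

T̂ = ρX + (1 − ρ)μ  ⇒  X = (T̂ − (1 − ρ)μ) / ρ
X = (55.2112 − 0.224 × 69.8) / 0.776 = (55.2112 − 15.6352) / 0.776 = 39.5760 / 0.776 = 51.00

51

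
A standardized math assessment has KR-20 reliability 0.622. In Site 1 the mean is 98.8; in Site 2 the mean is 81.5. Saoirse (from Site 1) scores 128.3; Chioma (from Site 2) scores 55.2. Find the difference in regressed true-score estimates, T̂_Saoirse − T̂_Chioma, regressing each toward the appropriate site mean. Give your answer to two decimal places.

52.01

T̂_Saoirse = 0.622(128.3) + 0.378(98.8) = 117.1490
T̂_Chioma = 0.622(55.2) + 0.378(81.5) = 65.1414
Difference = 117.1490 − 65.1414 = 52.0076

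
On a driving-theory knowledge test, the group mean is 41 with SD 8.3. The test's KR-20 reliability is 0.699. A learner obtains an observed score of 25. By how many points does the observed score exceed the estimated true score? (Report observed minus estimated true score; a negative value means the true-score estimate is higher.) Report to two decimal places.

-4.82

T̂ = 0.699(25) + 0.301(41) = 17.475 + 12.341 = 29.8160 → 29.816
X − T̂ = 25 − 29.816 = -4.816 → -4.82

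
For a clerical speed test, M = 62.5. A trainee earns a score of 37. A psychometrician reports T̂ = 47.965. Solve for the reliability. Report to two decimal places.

0.57

T̂ = ρX + (1 − ρ)μ  ⇒  T̂ − μ = ρ(X − μ)
ρ = (T̂ − μ)/(X − μ) = (47.965 − 62.5) / (37 − 62.5) = -14.535 / -25.5 = 0.5700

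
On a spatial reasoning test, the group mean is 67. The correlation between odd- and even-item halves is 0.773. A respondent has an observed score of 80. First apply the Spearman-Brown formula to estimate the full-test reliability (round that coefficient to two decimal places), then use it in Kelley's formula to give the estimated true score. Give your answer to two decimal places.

Spearman-Brown: ρ = 2r/(1 + r) = 2(0.773)/(1 + 0.773) = 1.5460/1.773 = 0.8720 → 0.87
T̂ = ρX + (1 − ρ)μ
  = 0.87 × 80 + 0.13 × 67
  = 69.60 + 8.71
  = 78.310
  ≈ 78.31

78.31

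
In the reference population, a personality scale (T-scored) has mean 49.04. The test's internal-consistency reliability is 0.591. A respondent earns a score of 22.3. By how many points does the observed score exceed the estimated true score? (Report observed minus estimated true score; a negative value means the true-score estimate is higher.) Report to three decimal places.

Kelley's formula gives T̂ = 0.591·22.3 + 0.409·49.04 = 13.1793 + 20.05736 = 33.23666.
X − T̂ = 22.3 − 33.2367 = -10.9367 → -10.937

-10.937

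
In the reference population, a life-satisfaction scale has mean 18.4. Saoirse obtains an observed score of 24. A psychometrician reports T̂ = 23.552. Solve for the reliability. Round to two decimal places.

0.92

T̂ = ρX + (1 − ρ)μ  ⇒  T̂ − μ = ρ(X − μ)
ρ = (T̂ − μ)/(X − μ) = (23.552 − 18.4) / (24 − 18.4) = 5.152 / 5.6 = 0.9200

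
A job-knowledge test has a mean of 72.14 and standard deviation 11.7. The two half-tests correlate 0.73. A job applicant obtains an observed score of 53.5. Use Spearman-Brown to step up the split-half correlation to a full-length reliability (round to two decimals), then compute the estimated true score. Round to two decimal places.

Spearman-Brown: ρ = 2r/(1 + r) = 2(0.73)/(1 + 0.73) = 1.460/1.73 = 0.8439 → 0.84
T̂ = ρX + (1 − ρ)μ
  = 0.84 × 53.5 + 0.16 × 72.14
  = 44.940 + 11.5424
  = 56.482
  ≈ 56.48

56.48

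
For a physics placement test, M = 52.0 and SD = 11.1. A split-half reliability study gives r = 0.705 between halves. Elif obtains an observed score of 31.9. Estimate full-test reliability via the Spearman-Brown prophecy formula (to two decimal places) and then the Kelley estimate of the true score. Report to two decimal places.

Spearman-Brown: ρ = 2r/(1 + r) = 2(0.705)/(1 + 0.705) = 1.4100/1.705 = 0.8270 → 0.83
T̂ = ρX + (1 − ρ)μ
  = 0.83 × 31.9 + 0.17 × 52.0
  = 26.477 + 8.840
  = 35.317
  ≈ 35.32

35.32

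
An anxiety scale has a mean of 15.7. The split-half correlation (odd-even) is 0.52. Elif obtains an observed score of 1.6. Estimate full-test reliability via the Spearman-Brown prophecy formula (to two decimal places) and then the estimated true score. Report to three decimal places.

Spearman-Brown: ρ = 2r/(1 + r) = 2(0.52)/(1 + 0.52) = 1.040/1.52 = 0.6842 → 0.68
T̂ = 0.68(1.6) + 0.32(15.7) = 1.088 + 5.024 = 6.1120 → 6.112

6.112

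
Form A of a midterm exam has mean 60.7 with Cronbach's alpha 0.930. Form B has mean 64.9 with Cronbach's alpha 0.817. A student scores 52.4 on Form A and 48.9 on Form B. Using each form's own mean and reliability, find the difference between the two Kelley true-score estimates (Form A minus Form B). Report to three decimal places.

T̂_A = 0.930(52.4) + 0.070(60.7) = 52.98100
T̂_B = 0.817(48.9) + 0.183(64.9) = 51.82800
T̂_A − T̂_B = 1.15300

1.153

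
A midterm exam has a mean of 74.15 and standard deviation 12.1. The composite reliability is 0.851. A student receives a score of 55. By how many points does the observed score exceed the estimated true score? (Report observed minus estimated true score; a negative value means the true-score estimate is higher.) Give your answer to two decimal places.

T̂ = ρX + (1 − ρ)μ
  = 0.851 × 55 + 0.149 × 74.15
  = 46.805 + 11.04835
  = 57.8533
  ≈ 57.853
X − T̂ = 55 − 57.853 = -2.853 → -2.85

-2.85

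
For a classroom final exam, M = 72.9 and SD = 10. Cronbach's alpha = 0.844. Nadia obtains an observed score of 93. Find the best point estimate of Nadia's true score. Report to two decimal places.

T̂ = 0.844(93) + 0.156(72.9) = 78.492 + 11.3724 = 89.864 → 89.86

89.86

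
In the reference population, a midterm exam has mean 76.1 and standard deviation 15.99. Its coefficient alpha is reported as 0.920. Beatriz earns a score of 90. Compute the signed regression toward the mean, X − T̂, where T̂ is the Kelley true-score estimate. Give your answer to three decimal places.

T̂ = 0.920(90) + 0.080(76.1) = 82.800 + 6.0880 = 88.88800 → 88.8880
X − T̂ = 90 − 88.8880 = 1.1120 → 1.112

1.112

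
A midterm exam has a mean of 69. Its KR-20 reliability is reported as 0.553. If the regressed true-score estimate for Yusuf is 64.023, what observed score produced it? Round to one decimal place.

T̂ = ρX + (1 − ρ)μ  ⇒  X = (T̂ − (1 − ρ)μ) / ρ
X = (64.023 − 0.447 × 69) / 0.553 = (64.023 − 30.843) / 0.553 = 33.180 / 0.553 = 60.000

60.0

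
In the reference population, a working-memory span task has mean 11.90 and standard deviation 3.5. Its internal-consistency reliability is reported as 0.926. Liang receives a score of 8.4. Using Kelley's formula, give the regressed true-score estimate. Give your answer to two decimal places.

8.66

Regress the observed score toward the mean by the unreliability: T̂ = 0.926·8.4 + 0.074·11.90 = 7.7784 + 0.88060 = 8.659.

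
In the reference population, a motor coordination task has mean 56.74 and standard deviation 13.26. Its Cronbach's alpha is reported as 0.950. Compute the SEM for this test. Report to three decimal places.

SEM = SD · √(1 − ρ) = 13.26 × √0.050 = 13.26 × 0.2236 = 2.9650

2.965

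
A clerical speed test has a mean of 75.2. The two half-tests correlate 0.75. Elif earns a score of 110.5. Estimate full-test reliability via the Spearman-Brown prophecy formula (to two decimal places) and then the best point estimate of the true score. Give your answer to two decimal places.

105.56

Spearman-Brown: ρ = 2r/(1 + r) = 2(0.75)/(1 + 0.75) = 1.500/1.75 = 0.8571 → 0.86
Weight the observed score by reliability and the mean by (1 − reliability): T̂ = 0.86·110.5 + 0.14·75.2 = 95.030 + 10.528 = 105.558.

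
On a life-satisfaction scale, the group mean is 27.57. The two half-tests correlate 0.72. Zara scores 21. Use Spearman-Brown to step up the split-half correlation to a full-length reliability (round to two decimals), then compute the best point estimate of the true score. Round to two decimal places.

22.05

Spearman-Brown: ρ = 2r/(1 + r) = 2(0.72)/(1 + 0.72) = 1.440/1.72 = 0.8372 → 0.84
T̂ = 0.84(21) + 0.16(27.57) = 17.64 + 4.4112 = 22.051 → 22.05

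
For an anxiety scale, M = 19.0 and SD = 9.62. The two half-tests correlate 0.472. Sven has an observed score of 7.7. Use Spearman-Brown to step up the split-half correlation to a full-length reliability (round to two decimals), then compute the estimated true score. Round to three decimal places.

Spearman-Brown: ρ = 2r/(1 + r) = 2(0.472)/(1 + 0.472) = 0.9440/1.472 = 0.6413 → 0.64
T̂ = 0.64(7.7) + 0.36(19.0) = 4.928 + 6.840 = 11.7680 → 11.768

11.768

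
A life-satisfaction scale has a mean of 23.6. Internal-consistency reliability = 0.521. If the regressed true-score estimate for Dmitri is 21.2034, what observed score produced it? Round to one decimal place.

T̂ = ρX + (1 − ρ)μ  ⇒  X = (T̂ − (1 − ρ)μ) / ρ
X = (21.2034 − 0.479 × 23.6) / 0.521 = (21.2034 − 11.3044) / 0.521 = 9.8990 / 0.521 = 19.000

19.0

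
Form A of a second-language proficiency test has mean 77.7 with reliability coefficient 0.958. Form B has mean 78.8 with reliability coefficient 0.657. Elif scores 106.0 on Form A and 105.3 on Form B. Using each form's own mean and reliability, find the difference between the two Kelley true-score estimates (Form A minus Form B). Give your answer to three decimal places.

T̂_A = 0.958(106.0) + 0.042(77.7) = 104.81140
T̂_B = 0.657(105.3) + 0.343(78.8) = 96.21050
T̂_A − T̂_B = 8.60090

8.601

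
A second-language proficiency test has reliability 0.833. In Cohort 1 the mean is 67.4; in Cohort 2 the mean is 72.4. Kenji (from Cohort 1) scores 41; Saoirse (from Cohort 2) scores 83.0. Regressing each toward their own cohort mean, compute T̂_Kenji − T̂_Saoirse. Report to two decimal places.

T̂_Kenji = 0.833(41) + 0.167(67.4) = 45.4088
T̂_Saoirse = 0.833(83.0) + 0.167(72.4) = 81.2298
Difference = 45.4088 − 81.2298 = -35.8210

-35.82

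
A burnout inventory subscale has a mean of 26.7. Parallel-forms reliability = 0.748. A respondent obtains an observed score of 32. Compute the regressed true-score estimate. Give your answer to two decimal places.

30.66

T̂ = 0.748(32) + 0.252(26.7) = 23.936 + 6.7284 = 30.664 → 30.66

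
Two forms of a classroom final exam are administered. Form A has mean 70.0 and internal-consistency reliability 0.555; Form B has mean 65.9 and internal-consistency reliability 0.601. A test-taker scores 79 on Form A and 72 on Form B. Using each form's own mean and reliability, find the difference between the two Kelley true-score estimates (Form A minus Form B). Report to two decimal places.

T̂_A = 0.555(79) + 0.445(70.0) = 74.9950
T̂_B = 0.601(72) + 0.399(65.9) = 69.5661
T̂_A − T̂_B = 5.4289

5.43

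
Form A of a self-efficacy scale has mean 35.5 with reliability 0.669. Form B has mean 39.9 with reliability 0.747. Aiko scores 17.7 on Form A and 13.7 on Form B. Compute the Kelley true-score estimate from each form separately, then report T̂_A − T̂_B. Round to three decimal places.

3.263

T̂_A = 0.669(17.7) + 0.331(35.5) = 23.59180
T̂_B = 0.747(13.7) + 0.253(39.9) = 20.32860
T̂_A − T̂_B = 3.26320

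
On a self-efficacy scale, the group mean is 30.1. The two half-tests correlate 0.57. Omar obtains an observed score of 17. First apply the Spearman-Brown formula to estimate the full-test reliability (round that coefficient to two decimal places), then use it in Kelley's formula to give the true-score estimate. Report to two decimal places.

Spearman-Brown: ρ = 2r/(1 + r) = 2(0.57)/(1 + 0.57) = 1.140/1.57 = 0.7261 → 0.73
T̂ = ρX + (1 − ρ)μ
  = 0.73 × 17 + 0.27 × 30.1
  = 12.41 + 8.127
  = 20.537
  ≈ 20.54

20.54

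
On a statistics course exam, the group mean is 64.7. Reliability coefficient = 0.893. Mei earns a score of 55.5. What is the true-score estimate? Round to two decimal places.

56.48

T̂ = ρX + (1 − ρ)μ
  = 0.893 × 55.5 + 0.107 × 64.7
  = 49.5615 + 6.9229
  = 56.484
  ≈ 56.48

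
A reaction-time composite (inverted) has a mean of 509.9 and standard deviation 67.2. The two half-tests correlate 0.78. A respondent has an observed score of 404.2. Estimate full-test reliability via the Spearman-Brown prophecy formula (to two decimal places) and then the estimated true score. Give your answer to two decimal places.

416.88

Spearman-Brown: ρ = 2r/(1 + r) = 2(0.78)/(1 + 0.78) = 1.560/1.78 = 0.8764 → 0.88
Regress the observed score toward the mean by the unreliability: T̂ = 0.88·404.2 + 0.12·509.9 = 355.696 + 61.188 = 416.884.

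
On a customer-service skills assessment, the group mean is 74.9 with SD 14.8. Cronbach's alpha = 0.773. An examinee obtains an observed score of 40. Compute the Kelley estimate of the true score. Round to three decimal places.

T̂ = 0.773(40) + 0.227(74.9) = 30.920 + 17.0023 = 47.9223 → 47.922

47.922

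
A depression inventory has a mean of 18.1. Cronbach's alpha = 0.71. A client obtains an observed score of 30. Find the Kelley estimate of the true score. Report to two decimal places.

26.55

T̂ = ρX + (1 − ρ)μ
  = 0.71 × 30 + 0.29 × 18.1
  = 21.30 + 5.249
  = 26.549
  ≈ 26.55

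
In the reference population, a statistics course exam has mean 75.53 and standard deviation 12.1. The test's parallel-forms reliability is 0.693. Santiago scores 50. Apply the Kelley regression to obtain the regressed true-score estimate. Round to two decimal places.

T̂ = 0.693(50) + 0.307(75.53) = 34.650 + 23.18771 = 57.838 → 57.84

57.84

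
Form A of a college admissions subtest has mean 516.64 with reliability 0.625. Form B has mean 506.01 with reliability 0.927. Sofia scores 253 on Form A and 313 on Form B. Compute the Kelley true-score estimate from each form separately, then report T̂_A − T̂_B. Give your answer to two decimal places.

T̂_A = 0.625(253) + 0.375(516.64) = 351.8650
T̂_B = 0.927(313) + 0.073(506.01) = 327.0897
T̂_A − T̂_B = 24.7753

24.78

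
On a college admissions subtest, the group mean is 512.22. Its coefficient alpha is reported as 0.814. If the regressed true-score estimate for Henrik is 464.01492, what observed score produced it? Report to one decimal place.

453.0

T̂ = ρX + (1 − ρ)μ  ⇒  X = (T̂ − (1 − ρ)μ) / ρ
X = (464.01492 − 0.186 × 512.22) / 0.814 = (464.01492 − 95.27292) / 0.814 = 368.74200 / 0.814 = 453.000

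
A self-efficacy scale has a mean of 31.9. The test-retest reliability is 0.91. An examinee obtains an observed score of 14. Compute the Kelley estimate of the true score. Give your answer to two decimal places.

15.61

Weight the observed score by reliability and the mean by (1 − reliability): T̂ = 0.91·14 + 0.09·31.9 = 12.74 + 2.871 = 15.611.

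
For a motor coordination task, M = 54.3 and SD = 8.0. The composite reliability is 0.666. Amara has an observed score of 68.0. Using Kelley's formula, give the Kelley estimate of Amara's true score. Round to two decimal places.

63.42

T̂ = ρX + (1 − ρ)μ
  = 0.666 × 68.0 + 0.334 × 54.3
  = 45.2880 + 18.1362
  = 63.424
  ≈ 63.42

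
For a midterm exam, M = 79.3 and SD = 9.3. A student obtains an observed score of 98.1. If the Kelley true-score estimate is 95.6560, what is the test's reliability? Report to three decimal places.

0.870

T̂ = ρX + (1 − ρ)μ  ⇒  T̂ − μ = ρ(X − μ)
ρ = (T̂ − μ)/(X − μ) = (95.6560 − 79.3) / (98.1 − 79.3) = 16.3560 / 18.8 = 0.87000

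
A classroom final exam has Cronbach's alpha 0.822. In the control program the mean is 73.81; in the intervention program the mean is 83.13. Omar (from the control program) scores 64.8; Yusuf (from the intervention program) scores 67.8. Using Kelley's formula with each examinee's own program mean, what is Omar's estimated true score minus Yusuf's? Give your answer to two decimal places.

-4.12

T̂_Omar = 0.822(64.8) + 0.178(73.81) = 66.4038
T̂_Yusuf = 0.822(67.8) + 0.178(83.13) = 70.5287
Difference = 66.4038 − 70.5287 = -4.1250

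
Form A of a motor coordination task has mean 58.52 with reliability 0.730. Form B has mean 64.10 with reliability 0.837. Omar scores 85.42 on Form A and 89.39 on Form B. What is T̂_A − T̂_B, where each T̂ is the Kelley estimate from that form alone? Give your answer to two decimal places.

T̂_A = 0.730(85.42) + 0.270(58.52) = 78.1570
T̂_B = 0.837(89.39) + 0.163(64.10) = 85.2677
T̂_A − T̂_B = -7.1107

-7.11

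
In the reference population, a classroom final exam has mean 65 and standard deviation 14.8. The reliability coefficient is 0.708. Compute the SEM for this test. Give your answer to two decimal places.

SEM = SD · √(1 − ρ) = 14.8 × √0.292 = 14.8 × 0.5404 = 7.997

8.00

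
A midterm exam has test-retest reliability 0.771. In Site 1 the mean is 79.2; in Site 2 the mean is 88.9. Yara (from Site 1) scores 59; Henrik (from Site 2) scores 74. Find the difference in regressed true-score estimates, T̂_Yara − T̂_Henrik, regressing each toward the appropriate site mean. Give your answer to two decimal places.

-13.79

T̂_Yara = 0.771(59) + 0.229(79.2) = 63.6258
T̂_Henrik = 0.771(74) + 0.229(88.9) = 77.4121
Difference = 63.6258 − 77.4121 = -13.7863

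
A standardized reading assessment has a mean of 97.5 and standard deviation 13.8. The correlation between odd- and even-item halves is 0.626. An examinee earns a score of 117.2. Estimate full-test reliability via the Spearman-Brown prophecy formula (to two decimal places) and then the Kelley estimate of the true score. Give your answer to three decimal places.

112.669

Spearman-Brown: ρ = 2r/(1 + r) = 2(0.626)/(1 + 0.626) = 1.2520/1.626 = 0.7700 → 0.77
T̂ = ρX + (1 − ρ)μ
  = 0.77 × 117.2 + 0.23 × 97.5
  = 90.244 + 22.425
  = 112.6690
  ≈ 112.669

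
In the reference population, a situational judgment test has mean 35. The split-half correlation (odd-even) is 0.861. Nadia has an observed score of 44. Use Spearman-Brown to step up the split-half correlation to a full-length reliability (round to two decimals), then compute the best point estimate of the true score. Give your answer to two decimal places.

Spearman-Brown: ρ = 2r/(1 + r) = 2(0.861)/(1 + 0.861) = 1.7220/1.861 = 0.9253 → 0.93
T̂ = 0.93(44) + 0.07(35) = 40.92 + 2.45 = 43.370 → 43.37

43.37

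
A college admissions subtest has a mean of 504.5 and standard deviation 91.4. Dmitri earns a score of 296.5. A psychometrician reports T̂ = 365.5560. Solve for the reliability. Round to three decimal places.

0.668

T̂ = ρX + (1 − ρ)μ  ⇒  T̂ − μ = ρ(X − μ)
ρ = (T̂ − μ)/(X − μ) = (365.5560 − 504.5) / (296.5 − 504.5) = -138.9440 / -208.0 = 0.66800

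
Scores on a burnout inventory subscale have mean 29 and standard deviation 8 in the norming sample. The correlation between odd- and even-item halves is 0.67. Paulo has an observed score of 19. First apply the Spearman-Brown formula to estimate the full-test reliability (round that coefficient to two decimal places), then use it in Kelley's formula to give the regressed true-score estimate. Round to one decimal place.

Spearman-Brown: ρ = 2r/(1 + r) = 2(0.67)/(1 + 0.67) = 1.340/1.67 = 0.8024 → 0.80
T̂ = ρX + (1 − ρ)μ
  = 0.80 × 19 + 0.20 × 29
  = 15.20 + 5.80
  = 21.00
  ≈ 21.0

21.0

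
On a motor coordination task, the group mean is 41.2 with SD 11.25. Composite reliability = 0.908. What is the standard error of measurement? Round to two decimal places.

3.41

SEM = SD · √(1 − ρ) = 11.25 × √0.092 = 11.25 × 0.3033 = 3.412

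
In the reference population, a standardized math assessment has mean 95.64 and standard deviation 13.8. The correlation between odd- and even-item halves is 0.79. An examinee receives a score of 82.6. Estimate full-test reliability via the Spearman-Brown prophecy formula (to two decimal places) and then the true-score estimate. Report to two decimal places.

Spearman-Brown: ρ = 2r/(1 + r) = 2(0.79)/(1 + 0.79) = 1.580/1.79 = 0.8827 → 0.88
T̂ = ρX + (1 − ρ)μ
  = 0.88 × 82.6 + 0.12 × 95.64
  = 72.688 + 11.4768
  = 84.165
  ≈ 84.16

84.16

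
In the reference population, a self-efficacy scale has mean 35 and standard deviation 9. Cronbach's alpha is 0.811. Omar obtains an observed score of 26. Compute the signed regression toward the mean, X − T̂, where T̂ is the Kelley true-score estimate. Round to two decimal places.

Weight the observed score by reliability and the mean by (1 − reliability): T̂ = 0.811·26 + 0.189·35 = 21.086 + 6.615 = 27.7010.
X − T̂ = 26 − 27.701 = -1.701 → -1.70

-1.70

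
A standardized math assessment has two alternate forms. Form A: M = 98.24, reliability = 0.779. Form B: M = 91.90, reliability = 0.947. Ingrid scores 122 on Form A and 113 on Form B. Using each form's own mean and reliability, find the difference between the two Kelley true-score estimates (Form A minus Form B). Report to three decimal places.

T̂_A = 0.779(122) + 0.221(98.24) = 116.74904
T̂_B = 0.947(113) + 0.053(91.90) = 111.88170
T̂_A − T̂_B = 4.86734

4.867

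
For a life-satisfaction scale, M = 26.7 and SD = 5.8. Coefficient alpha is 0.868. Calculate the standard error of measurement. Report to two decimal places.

2.11

SEM = SD · √(1 − ρ) = 5.8 × √0.132 = 5.8 × 0.3633 = 2.107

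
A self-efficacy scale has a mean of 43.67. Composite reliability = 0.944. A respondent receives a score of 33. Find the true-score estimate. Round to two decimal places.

33.60

Weight the observed score by reliability and the mean by (1 − reliability): T̂ = 0.944·33 + 0.056·43.67 = 31.152 + 2.44552 = 33.598.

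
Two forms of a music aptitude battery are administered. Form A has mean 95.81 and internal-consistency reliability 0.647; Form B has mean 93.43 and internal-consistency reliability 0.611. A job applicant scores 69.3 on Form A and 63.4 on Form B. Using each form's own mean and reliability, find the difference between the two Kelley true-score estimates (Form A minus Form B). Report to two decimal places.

3.58

T̂_A = 0.647(69.3) + 0.353(95.81) = 78.6580
T̂_B = 0.611(63.4) + 0.389(93.43) = 75.0817
T̂_A − T̂_B = 3.5764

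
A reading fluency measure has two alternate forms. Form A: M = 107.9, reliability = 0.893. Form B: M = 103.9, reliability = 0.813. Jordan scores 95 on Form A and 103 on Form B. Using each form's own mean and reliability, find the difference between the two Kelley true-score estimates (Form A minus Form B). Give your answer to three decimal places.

T̂_A = 0.893(95) + 0.107(107.9) = 96.38030
T̂_B = 0.813(103) + 0.187(103.9) = 103.16830
T̂_A − T̂_B = -6.78800

-6.788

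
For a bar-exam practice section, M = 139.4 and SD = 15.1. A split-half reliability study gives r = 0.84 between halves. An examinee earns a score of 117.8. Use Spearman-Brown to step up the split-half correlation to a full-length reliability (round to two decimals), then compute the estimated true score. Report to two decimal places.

Spearman-Brown: ρ = 2r/(1 + r) = 2(0.84)/(1 + 0.84) = 1.680/1.84 = 0.9130 → 0.91
T̂ = 0.91(117.8) + 0.09(139.4) = 107.198 + 12.546 = 119.744 → 119.74

119.74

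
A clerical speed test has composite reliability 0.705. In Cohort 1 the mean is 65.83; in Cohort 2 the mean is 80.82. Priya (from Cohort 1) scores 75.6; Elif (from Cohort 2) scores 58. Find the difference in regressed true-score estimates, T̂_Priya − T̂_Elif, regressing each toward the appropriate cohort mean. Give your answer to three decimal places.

T̂_Priya = 0.705(75.6) + 0.295(65.83) = 72.71785
T̂_Elif = 0.705(58) + 0.295(80.82) = 64.73190
Difference = 72.71785 − 64.73190 = 7.98595

7.986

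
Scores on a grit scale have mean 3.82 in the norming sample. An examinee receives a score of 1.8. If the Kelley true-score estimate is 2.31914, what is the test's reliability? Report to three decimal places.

T̂ = ρX + (1 − ρ)μ  ⇒  T̂ − μ = ρ(X − μ)
ρ = (T̂ − μ)/(X − μ) = (2.31914 − 3.82) / (1.8 − 3.82) = -1.50086 / -2.02 = 0.74300

0.743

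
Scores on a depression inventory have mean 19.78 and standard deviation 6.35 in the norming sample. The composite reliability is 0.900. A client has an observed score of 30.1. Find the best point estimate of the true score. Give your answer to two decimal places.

29.07

Regress the observed score toward the mean by the unreliability: T̂ = 0.900·30.1 + 0.100·19.78 = 27.0900 + 1.97800 = 29.068.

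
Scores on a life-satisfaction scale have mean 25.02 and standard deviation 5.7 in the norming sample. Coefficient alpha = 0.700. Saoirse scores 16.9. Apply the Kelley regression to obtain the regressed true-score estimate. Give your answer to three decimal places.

T̂ = ρX + (1 − ρ)μ
  = 0.700 × 16.9 + 0.300 × 25.02
  = 11.8300 + 7.50600
  = 19.3360
  ≈ 19.336

19.336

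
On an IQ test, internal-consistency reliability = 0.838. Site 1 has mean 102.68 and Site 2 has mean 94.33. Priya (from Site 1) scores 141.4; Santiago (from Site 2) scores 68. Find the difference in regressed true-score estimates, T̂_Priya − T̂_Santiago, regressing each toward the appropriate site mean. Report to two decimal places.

T̂_Priya = 0.838(141.4) + 0.162(102.68) = 135.1274
T̂_Santiago = 0.838(68) + 0.162(94.33) = 72.2655
Difference = 135.1274 − 72.2655 = 62.8619

62.86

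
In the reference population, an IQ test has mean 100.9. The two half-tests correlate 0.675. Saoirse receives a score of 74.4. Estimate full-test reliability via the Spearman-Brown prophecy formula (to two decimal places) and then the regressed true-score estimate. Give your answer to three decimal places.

79.435

Spearman-Brown: ρ = 2r/(1 + r) = 2(0.675)/(1 + 0.675) = 1.3500/1.675 = 0.8060 → 0.81
T̂ = 0.81(74.4) + 0.19(100.9) = 60.264 + 19.171 = 79.4350 → 79.435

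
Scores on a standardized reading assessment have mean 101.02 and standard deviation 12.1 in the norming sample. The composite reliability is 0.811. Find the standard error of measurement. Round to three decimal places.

SEM = SD · √(1 − ρ) = 12.1 × √0.189 = 12.1 × 0.4347 = 5.2604

5.260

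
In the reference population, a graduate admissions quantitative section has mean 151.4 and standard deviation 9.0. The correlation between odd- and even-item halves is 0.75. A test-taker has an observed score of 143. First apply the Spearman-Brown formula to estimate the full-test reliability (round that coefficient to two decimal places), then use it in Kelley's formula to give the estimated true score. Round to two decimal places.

Spearman-Brown: ρ = 2r/(1 + r) = 2(0.75)/(1 + 0.75) = 1.500/1.75 = 0.8571 → 0.86
Regress the observed score toward the mean by the unreliability: T̂ = 0.86·143 + 0.14·151.4 = 122.98 + 21.196 = 144.176.

144.18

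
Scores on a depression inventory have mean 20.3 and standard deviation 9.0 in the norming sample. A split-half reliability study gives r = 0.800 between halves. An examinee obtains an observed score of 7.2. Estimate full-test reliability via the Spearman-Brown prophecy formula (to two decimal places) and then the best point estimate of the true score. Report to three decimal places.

8.641

Spearman-Brown: ρ = 2r/(1 + r) = 2(0.800)/(1 + 0.800) = 1.6000/1.800 = 0.8889 → 0.89
T̂ = ρX + (1 − ρ)μ
  = 0.89 × 7.2 + 0.11 × 20.3
  = 6.408 + 2.233
  = 8.6410
  ≈ 8.641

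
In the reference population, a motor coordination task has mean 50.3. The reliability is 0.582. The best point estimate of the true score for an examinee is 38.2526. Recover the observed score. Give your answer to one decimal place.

29.6

T̂ = ρX + (1 − ρ)μ  ⇒  X = (T̂ − (1 − ρ)μ) / ρ
X = (38.2526 − 0.418 × 50.3) / 0.582 = (38.2526 − 21.0254) / 0.582 = 17.2272 / 0.582 = 29.600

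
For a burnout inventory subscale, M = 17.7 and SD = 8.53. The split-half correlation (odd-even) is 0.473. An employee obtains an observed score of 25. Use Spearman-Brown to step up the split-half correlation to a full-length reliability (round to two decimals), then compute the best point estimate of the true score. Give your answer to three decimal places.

Spearman-Brown: ρ = 2r/(1 + r) = 2(0.473)/(1 + 0.473) = 0.9460/1.473 = 0.6422 → 0.64
T̂ = 0.64(25) + 0.36(17.7) = 16.00 + 6.372 = 22.3720 → 22.372

22.372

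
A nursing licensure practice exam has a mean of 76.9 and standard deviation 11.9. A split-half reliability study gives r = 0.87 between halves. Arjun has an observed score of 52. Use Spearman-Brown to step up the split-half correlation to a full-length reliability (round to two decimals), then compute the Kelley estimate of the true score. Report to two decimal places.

53.74

Spearman-Brown: ρ = 2r/(1 + r) = 2(0.87)/(1 + 0.87) = 1.740/1.87 = 0.9305 → 0.93
T̂ = 0.93(52) + 0.07(76.9) = 48.36 + 5.383 = 53.743 → 53.74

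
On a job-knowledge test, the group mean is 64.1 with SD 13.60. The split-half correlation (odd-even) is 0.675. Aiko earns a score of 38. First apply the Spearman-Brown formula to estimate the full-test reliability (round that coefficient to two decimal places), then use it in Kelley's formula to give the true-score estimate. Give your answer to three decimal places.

42.959

Spearman-Brown: ρ = 2r/(1 + r) = 2(0.675)/(1 + 0.675) = 1.3500/1.675 = 0.8060 → 0.81
T̂ = 0.81(38) + 0.19(64.1) = 30.78 + 12.179 = 42.9590 → 42.959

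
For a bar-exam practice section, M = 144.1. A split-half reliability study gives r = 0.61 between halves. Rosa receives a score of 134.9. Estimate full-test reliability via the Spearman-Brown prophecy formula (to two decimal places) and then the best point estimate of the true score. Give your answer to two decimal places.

Spearman-Brown: ρ = 2r/(1 + r) = 2(0.61)/(1 + 0.61) = 1.220/1.61 = 0.7578 → 0.76
T̂ = ρX + (1 − ρ)μ
  = 0.76 × 134.9 + 0.24 × 144.1
  = 102.524 + 34.584
  = 137.108
  ≈ 137.11

137.11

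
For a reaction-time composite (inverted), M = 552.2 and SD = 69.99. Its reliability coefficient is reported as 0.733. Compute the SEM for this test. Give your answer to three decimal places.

SEM = SD · √(1 − ρ) = 69.99 × √0.267 = 69.99 × 0.5167 = 36.1653

36.165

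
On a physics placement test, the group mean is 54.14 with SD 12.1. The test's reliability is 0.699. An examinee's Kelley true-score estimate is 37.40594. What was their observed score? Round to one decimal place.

30.2

T̂ = ρX + (1 − ρ)μ  ⇒  X = (T̂ − (1 − ρ)μ) / ρ
X = (37.40594 − 0.301 × 54.14) / 0.699 = (37.40594 − 16.29614) / 0.699 = 21.10980 / 0.699 = 30.200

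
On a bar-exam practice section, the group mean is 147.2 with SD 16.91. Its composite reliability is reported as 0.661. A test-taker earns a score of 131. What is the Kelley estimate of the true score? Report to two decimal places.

Regress the observed score toward the mean by the unreliability: T̂ = 0.661·131 + 0.339·147.2 = 86.591 + 49.9008 = 136.492.

136.49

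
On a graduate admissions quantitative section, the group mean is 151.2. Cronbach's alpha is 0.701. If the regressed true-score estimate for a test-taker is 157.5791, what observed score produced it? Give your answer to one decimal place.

160.3

T̂ = ρX + (1 − ρ)μ  ⇒  X = (T̂ − (1 − ρ)μ) / ρ
X = (157.5791 − 0.299 × 151.2) / 0.701 = (157.5791 − 45.2088) / 0.701 = 112.3703 / 0.701 = 160.300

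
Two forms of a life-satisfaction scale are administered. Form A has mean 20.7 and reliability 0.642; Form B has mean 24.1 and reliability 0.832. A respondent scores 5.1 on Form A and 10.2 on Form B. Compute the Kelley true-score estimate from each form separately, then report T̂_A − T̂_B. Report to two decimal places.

-1.85

T̂_A = 0.642(5.1) + 0.358(20.7) = 10.6848
T̂_B = 0.832(10.2) + 0.168(24.1) = 12.5352
T̂_A − T̂_B = -1.8504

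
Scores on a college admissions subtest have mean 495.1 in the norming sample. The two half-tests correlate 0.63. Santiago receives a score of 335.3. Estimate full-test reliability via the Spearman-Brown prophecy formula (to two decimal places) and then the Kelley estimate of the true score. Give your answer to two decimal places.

Spearman-Brown: ρ = 2r/(1 + r) = 2(0.63)/(1 + 0.63) = 1.260/1.63 = 0.7730 → 0.77
T̂ = 0.77(335.3) + 0.23(495.1) = 258.181 + 113.873 = 372.054 → 372.05

372.05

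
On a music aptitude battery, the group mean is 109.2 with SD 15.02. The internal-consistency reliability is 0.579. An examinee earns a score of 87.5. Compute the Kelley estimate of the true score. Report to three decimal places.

Kelley's formula gives T̂ = 0.579·87.5 + 0.421·109.2 = 50.6625 + 45.9732 = 96.6357.

96.636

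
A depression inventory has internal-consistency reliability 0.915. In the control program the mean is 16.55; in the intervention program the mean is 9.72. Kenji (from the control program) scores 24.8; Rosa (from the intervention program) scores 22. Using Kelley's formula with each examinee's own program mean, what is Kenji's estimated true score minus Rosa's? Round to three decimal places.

T̂_Kenji = 0.915(24.8) + 0.085(16.55) = 24.09875
T̂_Rosa = 0.915(22) + 0.085(9.72) = 20.95620
Difference = 24.09875 − 20.95620 = 3.14255

3.143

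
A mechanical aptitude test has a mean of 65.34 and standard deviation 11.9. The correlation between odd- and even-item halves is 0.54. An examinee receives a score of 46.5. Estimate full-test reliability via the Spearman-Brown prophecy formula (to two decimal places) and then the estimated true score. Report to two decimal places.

Spearman-Brown: ρ = 2r/(1 + r) = 2(0.54)/(1 + 0.54) = 1.080/1.54 = 0.7013 → 0.70
T̂ = ρX + (1 − ρ)μ
  = 0.70 × 46.5 + 0.30 × 65.34
  = 32.550 + 19.6020
  = 52.152
  ≈ 52.15

52.15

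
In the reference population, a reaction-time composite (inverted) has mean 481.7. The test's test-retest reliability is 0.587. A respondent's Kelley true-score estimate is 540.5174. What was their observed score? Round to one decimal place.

581.9

T̂ = ρX + (1 − ρ)μ  ⇒  X = (T̂ − (1 − ρ)μ) / ρ
X = (540.5174 − 0.413 × 481.7) / 0.587 = (540.5174 − 198.9421) / 0.587 = 341.5753 / 0.587 = 581.900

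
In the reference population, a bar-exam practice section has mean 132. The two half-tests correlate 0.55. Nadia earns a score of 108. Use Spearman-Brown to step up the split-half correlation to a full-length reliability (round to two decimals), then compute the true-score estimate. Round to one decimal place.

115.0

Spearman-Brown: ρ = 2r/(1 + r) = 2(0.55)/(1 + 0.55) = 1.100/1.55 = 0.7097 → 0.71
Weight the observed score by reliability and the mean by (1 − reliability): T̂ = 0.71·108 + 0.29·132 = 76.68 + 38.28 = 114.96.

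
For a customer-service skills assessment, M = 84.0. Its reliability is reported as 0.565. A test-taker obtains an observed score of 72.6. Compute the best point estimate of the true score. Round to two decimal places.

T̂ = ρX + (1 − ρ)μ
  = 0.565 × 72.6 + 0.435 × 84.0
  = 41.0190 + 36.5400
  = 77.559
  ≈ 77.56

77.56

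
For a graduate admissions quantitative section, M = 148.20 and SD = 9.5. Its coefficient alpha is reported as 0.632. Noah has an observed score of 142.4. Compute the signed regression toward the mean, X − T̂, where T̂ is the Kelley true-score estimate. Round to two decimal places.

T̂ = ρX + (1 − ρ)μ
  = 0.632 × 142.4 + 0.368 × 148.20
  = 89.9968 + 54.53760
  = 144.5344
  ≈ 144.534
X − T̂ = 142.4 − 144.534 = -2.134 → -2.13

-2.13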